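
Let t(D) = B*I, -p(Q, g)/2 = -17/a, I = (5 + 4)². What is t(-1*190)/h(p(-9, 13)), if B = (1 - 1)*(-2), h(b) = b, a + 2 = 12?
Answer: 0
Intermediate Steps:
I = 81 (I = 9² = 81)
a = 10 (a = -2 + 12 = 10)
p(Q, g) = 17/5 (p(Q, g) = -(-34)/10 = -2*(-17/10) = 17/5)
B = 0 (B = 0*(-2) = 0)
t(D) = 0 (t(D) = 0*81 = 0)
t(-1*190)/h(p(-9, 13)) = 0/(17/5) = 0*(5/17) = 0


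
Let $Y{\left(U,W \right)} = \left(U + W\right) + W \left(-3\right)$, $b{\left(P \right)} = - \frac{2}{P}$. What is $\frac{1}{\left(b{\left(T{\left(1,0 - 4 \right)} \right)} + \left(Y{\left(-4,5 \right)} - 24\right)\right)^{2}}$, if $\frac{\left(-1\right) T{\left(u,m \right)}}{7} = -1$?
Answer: $\frac{49}{71824} \approx 0.00068222$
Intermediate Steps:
$T{\left(u,m \right)} = 7$ ($T{\left(u,m \right)} = \left(-7\right) \left(-1\right) = 7$)
$Y{\left(U,W \right)} = U - 2 W$ ($Y{\left(U,W \right)} = \left(U + W\right) - 3 W = U - 2 W$)
$\frac{1}{\left(b{\left(T{\left(1,0 - 4 \right)} \right)} + \left(Y{\left(-4,5 \right)} - 24\right)\right)^{2}} = \frac{1}{\left(- \frac{2}{7} - 38\right)^{2}} = \frac{1}{\left(- \frac{268}{7}\right)^{2}} = \frac{1}{\frac{71824}{49}} = \frac{49}{71824}$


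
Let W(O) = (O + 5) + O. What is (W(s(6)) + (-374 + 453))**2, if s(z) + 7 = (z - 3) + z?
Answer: 7744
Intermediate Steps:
s(z) = -10 + 2*z (s(z) = -7 + ((z - 3) + z) = -7 + ((-3 + z) + z) = -7 + (-3 + 2*z) = -10 + 2*z)
W(O) = 5 + 2*O (W(O) = (5 + O) + O = 5 + 2*O)
(W(s(6)) + (-374 + 453))**2 = ((5 + 2*(-10 + 2*6)) + (-374 + 453))**2 = ((5 + 2*(-10 + 12)) + 79)**2 = ((5 + 2*2) + 79)**2 = ((5 + 4) + 79)**2 = (9 + 79)**2 = 88**2 = 7744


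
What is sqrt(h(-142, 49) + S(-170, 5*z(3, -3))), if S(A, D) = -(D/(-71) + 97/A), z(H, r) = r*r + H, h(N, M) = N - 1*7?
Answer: 3*I*sqrt(2388978890)/12070 ≈ 12.148*I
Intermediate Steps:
h(N, M) = -7 + N (h(N, M) = N - 7 = -7 + N)
z(H, r) = H + r**2 (z(H, r) = r**2 + H = H + r**2)
S(A, D) = -97/A + D/71 (S(A, D) = -(D*(-1/71) + 97/A) = -(-D/71 + 97/A) = -(97/A - D/71) = -97/A + D/71)
sqrt(h(-142, 49) + S(-170, 5*z(3, -3))) = sqrt((-7 - 142) + (-97/(-170) + (5*(3 + (-3)**2))/71)) = sqrt(-149 + (-97*(-1/170) + (5*(3 + 9))/71)) = sqrt(-149 + (97/170 + (5*12)/71)) = sqrt(-149 + (97/170 + (1/71)*60)) = sqrt(-149 + (97/170 + 60/71)) = sqrt(-149 + 17087/12070) = sqrt(-1781343/12070) = 3*I*sqrt(2388978890)/12070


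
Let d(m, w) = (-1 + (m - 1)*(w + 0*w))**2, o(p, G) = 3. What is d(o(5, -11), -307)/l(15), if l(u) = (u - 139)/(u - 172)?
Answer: 59381325/124 ≈ 4.7888e+5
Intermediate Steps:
d(m, w) = (-1 + w*(-1 + m))**2 (d(m, w) = (-1 + (-1 + m)*(w + 0))**2 = (-1 + (-1 + m)*w)**2 = (-1 + w*(-1 + m))**2)
l(u) = (-139 + u)/(-172 + u)
d(o(5, -11), -307)/l(15) = (1 - 307 - 1*3*(-307))**2/(((-139 + 15)/(-172 + 15))) = (1 - 307 + 921)**2/((-124/(-157))) = 615**2/((-1/157*(-124))) = 378225/(124/157) = 378225*(157/124) = 59381325/124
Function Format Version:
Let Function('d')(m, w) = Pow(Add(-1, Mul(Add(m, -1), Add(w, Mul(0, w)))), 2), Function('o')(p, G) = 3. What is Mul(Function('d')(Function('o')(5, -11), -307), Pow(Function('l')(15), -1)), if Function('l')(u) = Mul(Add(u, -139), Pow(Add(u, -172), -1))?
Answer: Rational(59381325, 124) ≈ 4.7888e+5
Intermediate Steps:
Function('d')(m, w) = Pow(Add(-1, Mul(w, Add(-1, m))), 2) (Function('d')(m, w) = Pow(Add(-1, Mul(Add(-1, m), Add(w, 0))), 2) = Pow(Add(-1, Mul(Add(-1, m), w)), 2) = Pow(Add(-1, Mul(w, Add(-1, m))), 2))
Function('l')(u) = Mul(Pow(Add(-172, u), -1), Add(-139, u)) (Function('l')(u) = Mul(Add(-139, u), Pow(Add(-172, u), -1)) = Mul(Pow(Add(-172, u), -1), Add(-139, u)))
Mul(Function('d')(Function('o')(5, -11), -307), Pow(Function('l')(15), -1)) = Mul(Pow(Add(1, -307, Mul(-1, 3, -307)), 2), Pow(Mul(Pow(Add(-172, 15), -1), Add(-139, 15)), -1)) = Mul(Pow(Add(1, -307, 921), 2), Pow(Mul(Pow(-157, -1), -124), -1)) = Mul(Pow(615, 2), Pow(Mul(Rational(-1, 157), -124), -1)) = Mul(378225, Pow(Rational(124, 157), -1)) = Mul(378225, Rational(157, 124)) = Rational(59381325, 124)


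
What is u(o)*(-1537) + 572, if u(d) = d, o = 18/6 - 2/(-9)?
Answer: -39425/9 ≈ -4380.6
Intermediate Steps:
o = 29/9 (o = 18*(1/6) - 2*(-1/9) = 3 + 2/9 = 29/9 ≈ 3.2222)
u(o)*(-1537) + 572 = (29/9)*(-1537) + 572 = -44573/9 + 572 = -39425/9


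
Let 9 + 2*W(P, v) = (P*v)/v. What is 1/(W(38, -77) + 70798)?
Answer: 2/141625 ≈ 1.4122e-5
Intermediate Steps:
W(P, v) = -9/2 + P/2 (W(P, v) = -9/2 + ((P*v)/v)/2 = -9/2 + P/2)
1/(W(38, -77) + 70798) = 1/((-9/2 + (1/2)*38) + 70798) = 1/((-9/2 + 19) + 70798) = 1/(29/2 + 70798) = 1/(141625/2) = 2/141625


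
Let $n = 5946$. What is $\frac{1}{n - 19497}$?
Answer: $- \frac{1}{13551} \approx -7.3795 \cdot 10^{-5}$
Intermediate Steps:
$\frac{1}{n - 19497} = \frac{1}{5946 - 19497} = \frac{1}{-13551} = - \frac{1}{13551}$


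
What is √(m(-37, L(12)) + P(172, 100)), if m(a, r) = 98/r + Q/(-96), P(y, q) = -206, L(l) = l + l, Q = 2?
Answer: 3*I*√359/4 ≈ 14.21*I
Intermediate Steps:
L(l) = 2*l
m(a, r) = -1/48 + 98/r (m(a, r) = 98/r + 2/(-96) = 98/r + 2*(-1/96) = 98/r - 1/48 = -1/48 + 98/r)
√(m(-37, L(12)) + P(172, 100)) = √((4704 - 2*12)/(48*((2*12))) - 206) = √((1/48)*(4704 - 1*24)/24 - 206) = √((1/48)*(1/24)*(4704 - 24) - 206) = √((1/48)*(1/24)*4680 - 206) = √(65/16 - 206) = √(-3231/16) = 3*I*√359/4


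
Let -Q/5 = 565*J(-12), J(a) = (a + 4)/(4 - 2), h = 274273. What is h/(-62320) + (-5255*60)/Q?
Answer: -227487809/7042160 ≈ -32.304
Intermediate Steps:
J(a) = 2 + a/2 (J(a) = (4 + a)/2 = (4 + a)*(1/2) = 2 + a/2)
Q = 11300 (Q = -2825*(2 + (1/2)*(-12)) = -2825*(2 - 6) = -2825*(-4) = -5*(-2260) = 11300)
h/(-62320) + (-5255*60)/Q = 274273/(-62320) - 5255*60/11300 = 274273*(-1/62320) - 315300*1/11300 = -274273/62320 - 3153/113 = -227487809/7042160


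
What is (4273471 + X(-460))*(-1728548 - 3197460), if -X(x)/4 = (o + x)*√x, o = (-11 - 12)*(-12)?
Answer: -21051152333768 - 7251083776*I*√115 ≈ -2.1051e+13 - 7.7759e+10*I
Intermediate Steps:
o = 276 (o = -23*(-12) = 276)
X(x) = -4*√x*(276 + x) (X(x) = -4*(276 + x)*√x = -4*√x*(276 + x))
(4273471 + X(-460))*(-1728548 - 3197460) = (4273471 + 4*√(-460)*(-276 - 1*(-460)))*(-1728548 - 3197460) = (4273471 + 4*(2*I*√115)*(-276 + 460))*(-4926008) = (4273471 + 4*(2*I*√115)*184)*(-4926008) = (4273471 + 1472*I*√115)*(-4926008) = -21051152333768 - 7251083776*I*√115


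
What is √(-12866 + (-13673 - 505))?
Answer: 2*I*√6761 ≈ 164.45*I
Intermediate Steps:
√(-12866 + (-13673 - 505)) = √(-12866 - 14178) = √(-27044) = 2*I*√6761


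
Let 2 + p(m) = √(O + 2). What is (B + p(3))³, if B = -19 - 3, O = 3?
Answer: -14184 + 1733*√5 ≈ -10309.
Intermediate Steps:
B = -22
p(m) = -2 + √5 (p(m) = -2 + √(3 + 2) = -2 + √5)
(B + p(3))³ = (-22 + (-2 + √5))³ = (-24 + √5)³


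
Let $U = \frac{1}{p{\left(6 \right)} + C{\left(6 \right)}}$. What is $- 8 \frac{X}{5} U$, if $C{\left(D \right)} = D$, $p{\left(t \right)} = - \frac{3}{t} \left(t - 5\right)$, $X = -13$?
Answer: $\frac{208}{55} \approx 3.7818$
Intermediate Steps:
$p{\left(t \right)} = - \frac{3 \left(-5 + t\right)}{t}$ ($p{\left(t \right)} = - \frac{3}{t} \left(-5 + t\right) = - \frac{3 \left(-5 + t\right)}{t}$)
$U = \frac{2}{11}$ ($U = \frac{1}{\left(-3 + \frac{15}{6}\right) + 6} = \frac{1}{\left(-3 + 15 \cdot \frac{1}{6}\right) + 6} = \frac{1}{\left(-3 + \frac{5}{2}\right) + 6} = \frac{1}{- \frac{1}{2} + 6} = \frac{1}{\frac{11}{2}} = \frac{2}{11} \approx 0.18182$)
$- 8 \frac{X}{5} U = - 8 \left(- \frac{13}{5}\right) \frac{2}{11} = - 8 \left(\left(-13\right) \frac{1}{5}\right) \frac{2}{11} = \left(-8\right) \left(- \frac{13}{5}\right) \frac{2}{11} = \frac{104}{5} \cdot \frac{2}{11} = \frac{208}{55}$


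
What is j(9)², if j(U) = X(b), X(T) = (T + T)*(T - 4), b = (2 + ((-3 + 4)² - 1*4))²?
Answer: 36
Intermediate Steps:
b = 1 (b = (2 + (1² - 4))² = (2 + (1 - 4))² = (2 - 3)² = (-1)² = 1)
X(T) = 2*T*(-4 + T) (X(T) = (2*T)*(-4 + T) = 2*T*(-4 + T))
j(U) = -6 (j(U) = 2*1*(-4 + 1) = 2*1*(-3) = -6)
j(9)² = (-6)² = 36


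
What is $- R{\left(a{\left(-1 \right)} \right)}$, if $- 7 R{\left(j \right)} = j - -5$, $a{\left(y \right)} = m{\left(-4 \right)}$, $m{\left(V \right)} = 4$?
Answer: $\frac{9}{7} \approx 1.2857$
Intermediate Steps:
$a{\left(y \right)} = 4$
$R{\left(j \right)} = - \frac{5}{7} - \frac{j}{7}$ ($R{\left(j \right)} = - \frac{j - -5}{7} = - \frac{j + 5}{7} = - \frac{5 + j}{7} = - \frac{5}{7} - \frac{j}{7}$)
$- R{\left(a{\left(-1 \right)} \right)} = - (- \frac{5}{7} - \frac{4}{7}) = \left(-1\right) \left(- \frac{9}{7}\right) = \frac{9}{7}$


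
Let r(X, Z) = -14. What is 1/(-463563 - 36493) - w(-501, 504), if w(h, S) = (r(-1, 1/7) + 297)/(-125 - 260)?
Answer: 141515463/192521560 ≈ 0.73506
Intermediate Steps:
w(h, S) = -283/385 (w(h, S) = (-14 + 297)/(-125 - 260) = 283/(-385) = 283*(-1/385) = -283/385)
1/(-463563 - 36493) - w(-501, 504) = 1/(-463563 - 36493) - 1*(-283/385) = 1/(-500056) + 283/385 = -1/500056 + 283/385 = 141515463/192521560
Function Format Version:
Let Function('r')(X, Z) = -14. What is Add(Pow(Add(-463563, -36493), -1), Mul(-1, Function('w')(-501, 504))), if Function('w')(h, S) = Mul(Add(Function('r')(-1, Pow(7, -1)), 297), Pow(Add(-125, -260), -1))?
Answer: Rational(141515463, 192521560) ≈ 0.73506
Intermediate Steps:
Function('w')(h, S) = Rational(-283, 385) (Function('w')(h, S) = Mul(Add(-14, 297), Pow(Add(-125, -260), -1)) = Mul(283, Pow(-385, -1)) = Mul(283, Rational(-1, 385)) = Rational(-283, 385))
Add(Pow(Add(-463563, -36493), -1), Mul(-1, Function('w')(-501, 504))) = Add(Pow(Add(-463563, -36493), -1), Mul(-1, Rational(-283, 385))) = Add(Pow(-500056, -1), Rational(283, 385)) = Add(Rational(-1, 500056), Rational(283, 385)) = Rational(141515463, 192521560)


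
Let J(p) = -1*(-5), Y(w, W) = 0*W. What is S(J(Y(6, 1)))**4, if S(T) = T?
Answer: 625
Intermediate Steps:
Y(w, W) = 0
J(p) = 5
S(J(Y(6, 1)))**4 = 5**4 = 625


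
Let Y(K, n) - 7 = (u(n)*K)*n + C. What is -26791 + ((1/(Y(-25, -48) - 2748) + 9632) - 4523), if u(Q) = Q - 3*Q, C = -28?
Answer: -2437728941/112431 ≈ -21682.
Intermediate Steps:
u(Q) = -2*Q
Y(K, n) = -21 - 2*K*n² (Y(K, n) = 7 + (((-2*n)*K)*n - 28) = 7 + ((-2*K*n)*n - 28) = 7 + (-2*K*n² - 28) = 7 + (-28 - 2*K*n²) = -21 - 2*K*n²)
-26791 + ((1/(Y(-25, -48) - 2748) + 9632) - 4523) = -26791 + ((1/((-21 - 2*(-25)*(-48)²) - 2748) + 9632) - 4523) = -26791 + ((1/((-21 - 2*(-25)*2304) - 2748) + 9632) - 4523) = -26791 + ((1/((-21 + 115200) - 2748) + 9632) - 4523) = -26791 + ((1/(115179 - 2748) + 9632) - 4523) = -26791 + ((1/112431 + 9632) - 4523) = -26791 + (1082935393/112431 - 4523) = -26791 + 574409980/112431 = -2437728941/112431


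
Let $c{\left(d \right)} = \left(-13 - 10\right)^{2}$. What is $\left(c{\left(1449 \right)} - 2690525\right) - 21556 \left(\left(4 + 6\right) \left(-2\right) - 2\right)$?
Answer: $-2215764$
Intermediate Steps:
$c{\left(d \right)} = 529$ ($c{\left(d \right)} = \left(-23\right)^{2} = 529$)
$\left(c{\left(1449 \right)} - 2690525\right) - 21556 \left(\left(4 + 6\right) \left(-2\right) - 2\right) = \left(529 - 2690525\right) - 21556 \left(\left(4 + 6\right) \left(-2\right) - 2\right) = -2689996 - 21556 \left(10 \left(-2\right) - 2\right) = -2689996 - 21556 \left(-20 - 2\right) = -2689996 - -474232 = -2689996 + 474232 = -2215764$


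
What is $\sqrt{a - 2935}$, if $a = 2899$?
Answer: $6 i \approx 6.0 i$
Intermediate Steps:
$\sqrt{a - 2935} = \sqrt{2899 - 2935} = \sqrt{-36} = 6 i$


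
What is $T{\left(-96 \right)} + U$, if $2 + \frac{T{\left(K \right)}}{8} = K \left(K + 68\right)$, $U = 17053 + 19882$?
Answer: $58423$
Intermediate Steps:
$U = 36935$
$T{\left(K \right)} = -16 + 8 K \left(68 + K\right)$ ($T{\left(K \right)} = -16 + 8 K \left(K + 68\right) = -16 + 8 K \left(68 + K\right)$)
$T{\left(-96 \right)} + U = \left(-16 + 8 \left(-96\right)^{2} + 544 \left(-96\right)\right) + 36935 = \left(-16 + 8 \cdot 9216 - 52224\right) + 36935 = \left(-16 + 73728 - 52224\right) + 36935 = 21488 + 36935 = 58423$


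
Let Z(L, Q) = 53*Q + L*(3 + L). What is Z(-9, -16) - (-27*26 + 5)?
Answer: -97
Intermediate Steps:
Z(-9, -16) - (-27*26 + 5) = ((-9)**2 + 3*(-9) + 53*(-16)) - (-27*26 + 5) = (81 - 27 - 848) - (-702 + 5) = -794 - 1*(-697) = -794 + 697 = -97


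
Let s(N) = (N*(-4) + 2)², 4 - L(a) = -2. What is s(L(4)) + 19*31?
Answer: 1073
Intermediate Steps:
L(a) = 6 (L(a) = 4 - 1*(-2) = 4 + 2 = 6)
s(N) = (2 - 4*N)² (s(N) = (-4*N + 2)² = (2 - 4*N)²)
s(L(4)) + 19*31 = 4*(-1 + 2*6)² + 19*31 = 4*(-1 + 12)² + 589 = 4*11² + 589 = 4*121 + 589 = 484 + 589 = 1073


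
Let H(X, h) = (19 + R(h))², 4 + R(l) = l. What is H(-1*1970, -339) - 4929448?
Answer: -4824472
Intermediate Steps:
R(l) = -4 + l
H(X, h) = (15 + h)² (H(X, h) = (19 + (-4 + h))² = (15 + h)²)
H(-1*1970, -339) - 4929448 = (15 - 339)² - 4929448 = (-324)² - 4929448 = 104976 - 4929448 = -4824472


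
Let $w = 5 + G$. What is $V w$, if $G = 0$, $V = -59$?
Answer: $-295$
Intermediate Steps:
$w = 5$ ($w = 5 + 0 = 5$)
$V w = \left(-59\right) 5 = -295$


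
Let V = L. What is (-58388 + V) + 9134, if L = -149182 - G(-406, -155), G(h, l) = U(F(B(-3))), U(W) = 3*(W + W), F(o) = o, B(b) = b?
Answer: -198418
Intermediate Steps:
U(W) = 6*W (U(W) = 3*(2*W) = 6*W)
G(h, l) = -18 (G(h, l) = 6*(-3) = -18)
L = -149164 (L = -149182 - 1*(-18) = -149182 + 18 = -149164)
V = -149164
(-58388 + V) + 9134 = (-58388 - 149164) + 9134 = -207552 + 9134 = -198418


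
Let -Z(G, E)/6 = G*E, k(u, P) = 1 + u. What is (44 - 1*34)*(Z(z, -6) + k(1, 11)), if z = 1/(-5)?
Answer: -52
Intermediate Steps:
z = -⅕ ≈ -0.20000
Z(G, E) = -6*E*G (Z(G, E) = -6*G*E = -6*E*G)
(44 - 1*34)*(Z(z, -6) + k(1, 11)) = (44 - 1*34)*(-6*(-6)*(-⅕) + (1 + 1)) = (44 - 34)*(-36/5 + 2) = 10*(-26/5) = -52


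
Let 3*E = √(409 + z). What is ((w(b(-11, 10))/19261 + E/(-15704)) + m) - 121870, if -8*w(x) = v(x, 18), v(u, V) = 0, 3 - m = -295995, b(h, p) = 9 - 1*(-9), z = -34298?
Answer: 174128 - I*√33889/47112 ≈ 1.7413e+5 - 0.0039075*I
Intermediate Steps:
b(h, p) = 18 (b(h, p) = 9 + 9 = 18)
m = 295998 (m = 3 - 1*(-295995) = 3 + 295995 = 295998)
w(x) = 0 (w(x) = -⅛*0 = 0)
E = I*√33889/3 (E = √(409 - 34298)/3 = √(-33889)/3 = (I*√33889)/3 = I*√33889/3 ≈ 61.363*I)
((w(b(-11, 10))/19261 + E/(-15704)) + m) - 121870 = ((0/19261 + (I*√33889/3)/(-15704)) + 295998) - 121870 = ((0*(1/19261) + (I*√33889/3)*(-1/15704)) + 295998) - 121870 = ((0 - I*√33889/47112) + 295998) - 121870 = (-I*√33889/47112 + 295998) - 121870 = (295998 - I*√33889/47112) - 121870 = 174128 - I*√33889/47112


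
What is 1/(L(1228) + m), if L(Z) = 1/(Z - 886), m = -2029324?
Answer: -342/694028807 ≈ -4.9278e-7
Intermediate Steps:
L(Z) = 1/(-886 + Z)
1/(L(1228) + m) = 1/(1/(-886 + 1228) - 2029324) = 1/(1/342 - 2029324) = 1/(-694028807/342) = -342/694028807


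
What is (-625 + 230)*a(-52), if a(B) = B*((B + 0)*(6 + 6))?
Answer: -12816960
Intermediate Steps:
a(B) = 12*B² (a(B) = B*(B*12) = B*(12*B) = 12*B²)
(-625 + 230)*a(-52) = (-625 + 230)*(12*(-52)²) = -4740*2704 = -395*32448 = -12816960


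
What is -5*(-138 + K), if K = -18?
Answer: 780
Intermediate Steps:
-5*(-138 + K) = -5*(-138 - 18) = -5*(-156) = 780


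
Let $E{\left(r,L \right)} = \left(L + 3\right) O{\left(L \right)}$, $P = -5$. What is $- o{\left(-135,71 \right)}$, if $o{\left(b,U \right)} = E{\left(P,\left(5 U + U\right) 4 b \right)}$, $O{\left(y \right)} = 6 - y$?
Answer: $52919091702$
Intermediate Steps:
$E{\left(r,L \right)} = \left(3 + L\right) \left(6 - L\right)$ ($E{\left(r,L \right)} = \left(L + 3\right) \left(6 - L\right) = \left(3 + L\right) \left(6 - L\right)$)
$o{\left(b,U \right)} = - \left(-6 + 24 U b\right) \left(3 + 24 U b\right)$ ($o{\left(b,U \right)} = - \left(-6 + \left(5 U + U\right) 4 b\right) \left(3 + \left(5 U + U\right) 4 b\right) = - \left(-6 + 6 U 4 b\right) \left(3 + 6 U 4 b\right) = - \left(-6 + 24 U b\right) \left(3 + 24 U b\right)$)
$- o{\left(-135,71 \right)} = - (18 - 576 \cdot 71^{2} \left(-135\right)^{2} + 72 \cdot 71 \left(-135\right)) = - (18 - 2903616 \cdot 18225 - 690120) = - (18 - 52918401600 - 690120) = \left(-1\right) \left(-52919091702\right) = 52919091702$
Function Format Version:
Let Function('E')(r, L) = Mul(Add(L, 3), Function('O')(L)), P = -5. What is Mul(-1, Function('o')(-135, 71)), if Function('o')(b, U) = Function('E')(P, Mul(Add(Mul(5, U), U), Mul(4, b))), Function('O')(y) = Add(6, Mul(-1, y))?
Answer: 52919091702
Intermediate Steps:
Function('E')(r, L) = Mul(Add(3, L), Add(6, Mul(-1, L))) (Function('E')(r, L) = Mul(Add(L, 3), Add(6, Mul(-1, L))) = Mul(Add(3, L), Add(6, Mul(-1, L))))
Function('o')(b, U) = Mul(-1, Add(-6, Mul(24, U, b)), Add(3, Mul(24, U, b))) (Function('o')(b, U) = Mul(-1, Add(-6, Mul(Add(Mul(5, U), U), Mul(4, b))), Add(3, Mul(Add(Mul(5, U), U), Mul(4, b)))) = Mul(-1, Add(-6, Mul(Mul(6, U), Mul(4, b))), Add(3, Mul(Mul(6, U), Mul(4, b)))) = Mul(-1, Add(-6, Mul(24, U, b)), Add(3, Mul(24, U, b))))
Mul(-1, Function('o')(-135, 71)) = Mul(-1, Add(18, Mul(-576, Pow(71, 2), Pow(-135, 2)), Mul(72, 71, -135))) = Mul(-1, Add(18, Mul(-576, 5041, 18225), -690120)) = Mul(-1, Add(18, -52918401600, -690120)) = Mul(-1, -52919091702) = 52919091702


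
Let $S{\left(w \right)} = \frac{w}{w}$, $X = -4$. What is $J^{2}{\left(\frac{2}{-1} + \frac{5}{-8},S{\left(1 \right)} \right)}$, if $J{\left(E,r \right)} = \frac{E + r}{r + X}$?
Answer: $\frac{169}{576} \approx 0.2934$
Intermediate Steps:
$S{\left(w \right)} = 1$
$J{\left(E,r \right)} = \frac{E + r}{-4 + r}$ ($J{\left(E,r \right)} = \frac{E + r}{r - 4} = \frac{E + r}{-4 + r}$)
$J^{2}{\left(\frac{2}{-1} + \frac{5}{-8},S{\left(1 \right)} \right)} = \left(\frac{\left(\frac{2}{-1} + \frac{5}{-8}\right) + 1}{-4 + 1}\right)^{2} = \left(\frac{\left(2 \left(-1\right) + 5 \left(- \frac{1}{8}\right)\right) + 1}{-3}\right)^{2} = \left(- \frac{\left(-2 - \frac{5}{8}\right) + 1}{3}\right)^{2} = \left(- \frac{- \frac{21}{8} + 1}{3}\right)^{2} = \left(\left(- \frac{1}{3}\right) \left(- \frac{13}{8}\right)\right)^{2} = \left(\frac{13}{24}\right)^{2} = \frac{169}{576}$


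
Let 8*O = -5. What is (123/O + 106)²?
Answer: 206116/25 ≈ 8244.6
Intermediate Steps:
O = -5/8 (O = (⅛)*(-5) = -5/8 ≈ -0.62500)
(123/O + 106)² = (123/(-5/8) + 106)² = (123*(-8/5) + 106)² = (-984/5 + 106)² = (-454/5)² = 206116/25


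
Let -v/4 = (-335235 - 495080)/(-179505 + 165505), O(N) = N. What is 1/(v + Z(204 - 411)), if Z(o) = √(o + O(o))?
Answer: -116244100/27779779969 - 1470000*I*√46/27779779969 ≈ -0.0041845 - 0.00035889*I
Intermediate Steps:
Z(o) = √2*√o (Z(o) = √(o + o) = √(2*o) = √2*√o)
v = -166063/700 (v = -4*(-335235 - 495080)/(-179505 + 165505) = -(-3321260)/(-14000) = -(-3321260)*(-1)/14000 = -4*166063/2800 = -166063/700 ≈ -237.23)
1/(v + Z(204 - 411)) = 1/(-166063/700 + √2*√(204 - 411)) = 1/(-166063/700 + √2*√(-207)) = 1/(-166063/700 + √2*(3*I*√23)) = 1/(-166063/700 + 3*I*√46)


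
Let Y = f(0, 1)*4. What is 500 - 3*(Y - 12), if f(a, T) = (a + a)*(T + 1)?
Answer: 536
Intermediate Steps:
f(a, T) = 2*a*(1 + T) (f(a, T) = (2*a)*(1 + T) = 2*a*(1 + T))
Y = 0 (Y = (2*0*(1 + 1))*4 = (2*0*2)*4 = 0*4 = 0)
500 - 3*(Y - 12) = 500 - 3*(0 - 12) = 500 - 3*(-12) = 500 + 36 = 536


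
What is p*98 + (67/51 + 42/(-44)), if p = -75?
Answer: -8246297/1122 ≈ -7349.6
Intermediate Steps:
p*98 + (67/51 + 42/(-44)) = -75*98 + (67/51 + 42/(-44)) = -7350 + (67*(1/51) + 42*(-1/44)) = -7350 + (67/51 - 21/22) = -7350 + 403/1122 = -8246297/1122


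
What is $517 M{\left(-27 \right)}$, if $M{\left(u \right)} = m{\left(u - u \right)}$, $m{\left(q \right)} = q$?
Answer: $0$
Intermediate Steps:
$M{\left(u \right)} = 0$ ($M{\left(u \right)} = u - u = 0$)
$517 M{\left(-27 \right)} = 517 \cdot 0 = 0$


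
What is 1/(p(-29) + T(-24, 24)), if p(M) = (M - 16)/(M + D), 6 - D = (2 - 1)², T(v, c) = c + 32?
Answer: 8/463 ≈ 0.017279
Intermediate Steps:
T(v, c) = 32 + c
D = 5 (D = 6 - (2 - 1)² = 6 - 1*1² = 6 - 1*1 = 6 - 1 = 5)
p(M) = (-16 + M)/(5 + M) (p(M) = (M - 16)/(M + 5) = (-16 + M)/(5 + M))
1/(p(-29) + T(-24, 24)) = 1/((-16 - 29)/(5 - 29) + (32 + 24)) = 1/(-45/(-24) + 56) = 1/(-1/24*(-45) + 56) = 1/(15/8 + 56) = 1/(463/8) = 8/463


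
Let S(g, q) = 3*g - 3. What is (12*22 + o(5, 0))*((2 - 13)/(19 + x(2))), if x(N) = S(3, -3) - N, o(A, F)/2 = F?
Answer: -2904/23 ≈ -126.26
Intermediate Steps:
o(A, F) = 2*F
S(g, q) = -3 + 3*g
x(N) = 6 - N (x(N) = (-3 + 3*3) - N = (-3 + 9) - N = 6 - N)
(12*22 + o(5, 0))*((2 - 13)/(19 + x(2))) = (12*22 + 2*0)*((2 - 13)/(19 + (6 - 1*2))) = (264 + 0)*(-11/(19 + (6 - 2))) = 264*(-11/(19 + 4)) = 264*(-11/23) = -2904/23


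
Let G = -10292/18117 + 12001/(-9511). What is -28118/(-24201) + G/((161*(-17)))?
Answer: 1474276755470819/1268171723987091 ≈ 1.1625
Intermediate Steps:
G = -315309329/172310787 (G = -10292*1/18117 + 12001*(-1/9511) = -10292/18117 - 12001/9511 = -315309329/172310787 ≈ -1.8299)
-28118/(-24201) + G/((161*(-17))) = -28118/(-24201) - 315309329/(172310787*(161*(-17))) = -28118*(-1/24201) - 315309329/172310787/(-2737) = 28118/24201 - 315309329/172310787*(-1/2737) = 28118/24201 + 315309329/471614624019 = 1474276755470819/1268171723987091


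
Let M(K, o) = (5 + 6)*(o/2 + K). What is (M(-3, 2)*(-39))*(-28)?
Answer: -24024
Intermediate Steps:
M(K, o) = 11*K + 11*o/2 (M(K, o) = 11*(o*(1/2) + K) = 11*(o/2 + K) = 11*(K + o/2) = 11*K + 11*o/2)
(M(-3, 2)*(-39))*(-28) = ((11*(-3) + (11/2)*2)*(-39))*(-28) = ((-33 + 11)*(-39))*(-28) = -22*(-39)*(-28) = 858*(-28) = -24024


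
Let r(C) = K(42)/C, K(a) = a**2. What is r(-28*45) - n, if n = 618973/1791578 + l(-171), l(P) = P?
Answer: 1516163279/8957890 ≈ 169.25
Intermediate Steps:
r(C) = 1764/C (r(C) = 42**2/C = 1764/C)
n = -305740865/1791578 (n = 618973/1791578 - 171 = -305740865/1791578 ≈ -170.65)
r(-28*45) - n = 1764/((-28*45)) - 1*(-305740865/1791578) = 1764/(-1260) + 305740865/1791578 = 1764*(-1/1260) + 305740865/1791578 = -7/5 + 305740865/1791578 = 1516163279/8957890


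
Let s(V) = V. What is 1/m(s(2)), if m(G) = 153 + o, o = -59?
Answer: 1/94 ≈ 0.010638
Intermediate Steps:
m(G) = 94 (m(G) = 153 - 59 = 94)
1/m(s(2)) = 1/94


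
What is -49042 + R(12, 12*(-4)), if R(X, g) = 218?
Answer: -48824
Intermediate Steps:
-49042 + R(12, 12*(-4)) = -49042 + 218 = -48824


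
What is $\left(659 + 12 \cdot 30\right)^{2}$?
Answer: $1038361$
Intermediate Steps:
$\left(659 + 12 \cdot 30\right)^{2} = \left(659 + 360\right)^{2} = 1019^{2} = 1038361$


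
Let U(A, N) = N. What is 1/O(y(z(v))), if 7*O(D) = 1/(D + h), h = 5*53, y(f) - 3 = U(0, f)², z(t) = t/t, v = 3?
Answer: 1883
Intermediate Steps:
z(t) = 1
y(f) = 3 + f²
h = 265
O(D) = 1/(7*(265 + D)) (O(D) = 1/(7*(D + 265)) = 1/(7*(265 + D)))
1/O(y(z(v))) = 1/(1/(7*(265 + (3 + 1²)))) = 1/(1/(7*(265 + (3 + 1)))) = 1/(1/(7*(265 + 4))) = 1/((⅐)/269) = 1/((⅐)*(1/269)) = 1/(1/1883) = 1883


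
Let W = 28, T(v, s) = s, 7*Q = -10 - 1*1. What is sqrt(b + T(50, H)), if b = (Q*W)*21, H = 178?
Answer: I*sqrt(746) ≈ 27.313*I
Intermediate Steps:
Q = -11/7 (Q = (-10 - 1*1)/7 = (-10 - 1)/7 = (1/7)*(-11) = -11/7 ≈ -1.5714)
b = -924 (b = -11/7*28*21 = -44*21 = -924)
sqrt(b + T(50, H)) = sqrt(-924 + 178) = sqrt(-746) = I*sqrt(746)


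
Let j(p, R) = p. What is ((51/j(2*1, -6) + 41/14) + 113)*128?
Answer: 126720/7 ≈ 18103.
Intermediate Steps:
((51/j(2*1, -6) + 41/14) + 113)*128 = ((51/((2*1)) + 41/14) + 113)*128 = ((51/2 + 41*(1/14)) + 113)*128 = ((51*(½) + 41/14) + 113)*128 = ((51/2 + 41/14) + 113)*128 = (199/7 + 113)*128 = (990/7)*128 = 126720/7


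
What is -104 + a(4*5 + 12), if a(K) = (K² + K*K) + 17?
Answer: 1961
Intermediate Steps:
a(K) = 17 + 2*K² (a(K) = (K² + K²) + 17 = 2*K² + 17 = 17 + 2*K²)
-104 + a(4*5 + 12) = -104 + (17 + 2*(4*5 + 12)²) = -104 + (17 + 2*(20 + 12)²) = -104 + (17 + 2*32²) = -104 + (17 + 2*1024) = -104 + (17 + 2048) = -104 + 2065 = 1961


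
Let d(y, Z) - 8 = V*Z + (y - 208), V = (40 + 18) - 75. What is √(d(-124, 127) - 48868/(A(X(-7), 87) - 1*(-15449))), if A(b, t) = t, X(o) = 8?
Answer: I*√9376159519/1942 ≈ 49.861*I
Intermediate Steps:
V = -17 (V = 58 - 75 = -17)
d(y, Z) = -200 + y - 17*Z (d(y, Z) = 8 + (-17*Z + (y - 208)) = 8 + (-17*Z + (-208 + y)) = 8 + (-208 + y - 17*Z) = -200 + y - 17*Z)
√(d(-124, 127) - 48868/(A(X(-7), 87) - 1*(-15449))) = √((-200 - 124 - 17*127) - 48868/(87 - 1*(-15449))) = √((-200 - 124 - 2159) - 48868/(87 + 15449)) = √(-2483 - 48868/15536) = √(-2483 - 48868*1/15536) = √(-2483 - 12217/3884) = √(-9656189/3884) = I*√9376159519/1942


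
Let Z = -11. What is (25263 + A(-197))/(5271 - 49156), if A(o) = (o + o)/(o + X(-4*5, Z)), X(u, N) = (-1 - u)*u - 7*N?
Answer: -6315947/10971250 ≈ -0.57568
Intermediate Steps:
X(u, N) = -7*N + u*(-1 - u) (X(u, N) = u*(-1 - u) - 7*N = -7*N + u*(-1 - u))
A(o) = 2*o/(-303 + o) (A(o) = (o + o)/(o + (-(-4)*5 - (-4*5)² - 7*(-11))) = (2*o)/(o + (-1*(-20) - 1*(-20)² + 77)) = (2*o)/(o + (20 - 1*400 + 77)) = (2*o)/(o + (20 - 400 + 77)) = (2*o)/(o - 303) = (2*o)/(-303 + o) = 2*o/(-303 + o))
(25263 + A(-197))/(5271 - 49156) = (25263 + 2*(-197)/(-303 - 197))/(5271 - 49156) = (25263 + 2*(-197)/(-500))/(-43885) = (25263 + 2*(-197)*(-1/500))*(-1/43885) = (25263 + 197/250)*(-1/43885) = (6315947/250)*(-1/43885) = -6315947/10971250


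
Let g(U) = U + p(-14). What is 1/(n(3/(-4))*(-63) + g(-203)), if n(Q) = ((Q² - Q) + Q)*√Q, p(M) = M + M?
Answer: -11264/2647911 + 288*I*√3/882637 ≈ -0.0042539 + 0.00056516*I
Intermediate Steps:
p(M) = 2*M
g(U) = -28 + U (g(U) = U + 2*(-14) = U - 28 = -28 + U)
n(Q) = Q^(5/2) (n(Q) = Q²*√Q = Q^(5/2))
1/(n(3/(-4))*(-63) + g(-203)) = 1/((3/(-4))^(5/2)*(-63) + (-28 - 203)) = 1/((3*(-¼))^(5/2)*(-63) - 231) = 1/((-¾)^(5/2)*(-63) - 231) = 1/((9*I*√3/32)*(-63) - 231) = 1/(-567*I*√3/32 - 231) = 1/(-231 - 567*I*√3/32)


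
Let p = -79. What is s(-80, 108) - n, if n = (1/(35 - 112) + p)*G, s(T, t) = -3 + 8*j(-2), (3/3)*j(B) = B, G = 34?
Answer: 205393/77 ≈ 2667.4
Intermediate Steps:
j(B) = B
s(T, t) = -19 (s(T, t) = -3 + 8*(-2) = -3 - 16 = -19)
n = -206856/77 (n = (1/(35 - 112) - 79)*34 = (1/(-77) - 79)*34 = (-1/77 - 79)*34 = -6084/77*34 = -206856/77 ≈ -2686.4)
s(-80, 108) - n = -19 - 1*(-206856/77) = -19 + 206856/77 = 205393/77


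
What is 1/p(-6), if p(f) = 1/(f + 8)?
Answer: 2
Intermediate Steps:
p(f) = 1/(8 + f)
1/p(-6) = 1/(1/(8 - 6)) = 1/(1/2) = 2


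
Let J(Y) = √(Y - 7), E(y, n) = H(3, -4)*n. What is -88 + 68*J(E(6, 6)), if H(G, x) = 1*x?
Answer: -88 + 68*I*√31 ≈ -88.0 + 378.61*I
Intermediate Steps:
H(G, x) = x
E(y, n) = -4*n
J(Y) = √(-7 + Y)
-88 + 68*J(E(6, 6)) = -88 + 68*√(-7 - 4*6) = -88 + 68*√(-7 - 24) = -88 + 68*√(-31) = -88 + 68*(I*√31) = -88 + 68*I*√31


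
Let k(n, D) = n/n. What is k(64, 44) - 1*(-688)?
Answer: 689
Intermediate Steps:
k(n, D) = 1
k(64, 44) - 1*(-688) = 1 - 1*(-688) = 1 + 688 = 689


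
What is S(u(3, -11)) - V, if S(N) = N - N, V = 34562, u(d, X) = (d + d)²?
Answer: -34562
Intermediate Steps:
u(d, X) = 4*d² (u(d, X) = (2*d)² = 4*d²)
S(N) = 0
S(u(3, -11)) - V = 0 - 1*34562 = 0 - 34562 = -34562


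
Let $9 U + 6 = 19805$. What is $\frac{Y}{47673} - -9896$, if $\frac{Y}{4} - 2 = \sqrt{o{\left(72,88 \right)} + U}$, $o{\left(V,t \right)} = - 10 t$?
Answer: $\frac{471772016}{47673} + \frac{4 \sqrt{11879}}{143019} \approx 9896.0$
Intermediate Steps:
$U = \frac{19799}{9}$ ($U = - \frac{2}{3} + \frac{1}{9} \cdot 19805 = - \frac{2}{3} + \frac{19805}{9} = \frac{19799}{9} \approx 2199.9$)
$Y = 8 + \frac{4 \sqrt{11879}}{3}$ ($Y = 8 + 4 \sqrt{\left(-10\right) 88 + \frac{19799}{9}} = 8 + 4 \sqrt{-880 + \frac{19799}{9}} = 8 + 4 \sqrt{\frac{11879}{9}} = 8 + 4 \frac{\sqrt{11879}}{3} = 8 + \frac{4 \sqrt{11879}}{3} \approx 153.32$)
$\frac{Y}{47673} - -9896 = \frac{8 + \frac{4 \sqrt{11879}}{3}}{47673} - -9896 = \left(8 + \frac{4 \sqrt{11879}}{3}\right) \frac{1}{47673} + 9896 = \left(\frac{8}{47673} + \frac{4 \sqrt{11879}}{143019}\right) + 9896 = \frac{471772016}{47673} + \frac{4 \sqrt{11879}}{143019}$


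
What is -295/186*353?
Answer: -104135/186 ≈ -559.87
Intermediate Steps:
-295/186*353 = -104135/186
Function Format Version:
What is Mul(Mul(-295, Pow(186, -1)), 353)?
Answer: Rational(-104135, 186) ≈ -559.87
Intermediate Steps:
Mul(Mul(-295, Pow(186, -1)), 353) = Mul(Mul(-295, Rational(1, 186)), 353) = Mul(Rational(-295, 186), 353) = Rational(-104135, 186)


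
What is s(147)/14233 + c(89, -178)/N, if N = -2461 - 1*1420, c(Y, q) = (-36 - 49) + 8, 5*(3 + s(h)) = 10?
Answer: 1092060/55238273 ≈ 0.019770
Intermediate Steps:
s(h) = -1 (s(h) = -3 + (⅕)*10 = -3 + 2 = -1)
c(Y, q) = -77 (c(Y, q) = -85 + 8 = -77)
N = -3881 (N = -2461 - 1420 = -3881)
s(147)/14233 + c(89, -178)/N = -1/14233 - 77/(-3881) = -1*1/14233 - 77*(-1/3881) = -1/14233 + 77/3881 = 1092060/55238273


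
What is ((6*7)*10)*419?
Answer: 175980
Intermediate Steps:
((6*7)*10)*419 = (42*10)*419 = 420*419 = 175980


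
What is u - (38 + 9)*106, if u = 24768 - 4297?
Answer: 15489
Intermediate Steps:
u = 20471
u - (38 + 9)*106 = 20471 - (38 + 9)*106 = 20471 - 47*106 = 20471 - 1*4982 = 20471 - 4982 = 15489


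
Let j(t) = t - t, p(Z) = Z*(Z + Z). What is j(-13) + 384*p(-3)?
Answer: 6912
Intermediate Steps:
p(Z) = 2*Z² (p(Z) = Z*(2*Z) = 2*Z²)
j(t) = 0
j(-13) + 384*p(-3) = 0 + 384*(2*(-3)²) = 0 + 384*(2*9) = 0 + 384*18 = 0 + 6912 = 6912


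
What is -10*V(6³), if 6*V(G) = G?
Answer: -360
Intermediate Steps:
V(G) = G/6
-10*V(6³) = -5*6³/3 = -5*216/3 = -10*36 = -360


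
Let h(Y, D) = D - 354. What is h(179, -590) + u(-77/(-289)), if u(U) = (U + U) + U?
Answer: -272585/289 ≈ -943.20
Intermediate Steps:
h(Y, D) = -354 + D
u(U) = 3*U (u(U) = 2*U + U = 3*U)
h(179, -590) + u(-77/(-289)) = (-354 - 590) + 3*(-77/(-289)) = -944 + 3*(-77*(-1/289)) = -944 + 3*(77/289) = -944 + 231/289 = -272585/289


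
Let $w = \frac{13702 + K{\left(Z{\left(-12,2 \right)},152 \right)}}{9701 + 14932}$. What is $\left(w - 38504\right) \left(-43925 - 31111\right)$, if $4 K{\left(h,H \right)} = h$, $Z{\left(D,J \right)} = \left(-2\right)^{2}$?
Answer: $\frac{23722764688948}{8211} \approx 2.8891 \cdot 10^{9}$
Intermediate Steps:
$Z{\left(D,J \right)} = 4$
$K{\left(h,H \right)} = \frac{h}{4}$
$w = \frac{13703}{24633}$ ($w = \frac{13702 + \frac{1}{4} \cdot 4}{9701 + 14932} = \frac{13702 + 1}{24633} = 13703 \cdot \frac{1}{24633} = \frac{13703}{24633} \approx 0.55629$)
$\left(w - 38504\right) \left(-43925 - 31111\right) = \left(\frac{13703}{24633} - 38504\right) \left(-43925 - 31111\right) = \left(- \frac{948455329}{24633}\right) \left(-75036\right) = \frac{23722764688948}{8211}$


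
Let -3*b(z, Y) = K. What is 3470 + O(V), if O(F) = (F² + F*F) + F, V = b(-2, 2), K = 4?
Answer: 31250/9 ≈ 3472.2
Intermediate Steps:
b(z, Y) = -4/3 (b(z, Y) = -⅓*4 = -4/3)
V = -4/3 ≈ -1.3333
O(F) = F + 2*F² (O(F) = (F² + F²) + F = 2*F² + F = F + 2*F²)
3470 + O(V) = 3470 - 4*(1 + 2*(-4/3))/3 = 3470 - 4*(1 - 8/3)/3 = 3470 - 4/3*(-5/3) = 3470 + 20/9 = 31250/9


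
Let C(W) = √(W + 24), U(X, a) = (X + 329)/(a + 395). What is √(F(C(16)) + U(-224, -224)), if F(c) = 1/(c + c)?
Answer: √(798000 + 32490*√10)/1140 ≈ 0.83252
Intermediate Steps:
U(X, a) = (329 + X)/(395 + a)
C(W) = √(24 + W)
F(c) = 1/(2*c)
√(F(C(16)) + U(-224, -224)) = √(1/(2*(√(24 + 16))) + (329 - 224)/(395 - 224)) = √(1/(2*(√40)) + 105/171) = √(1/(2*((2*√10))) + (1/171)*105) = √((√10/20)/2 + 35/57) = √(√10/40 + 35/57) = √(35/57 + √10/40)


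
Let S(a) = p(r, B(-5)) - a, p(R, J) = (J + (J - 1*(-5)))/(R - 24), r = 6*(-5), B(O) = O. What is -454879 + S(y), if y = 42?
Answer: -24565729/54 ≈ -4.5492e+5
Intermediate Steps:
r = -30
p(R, J) = (5 + 2*J)/(-24 + R) (p(R, J) = (J + (J + 5))/(-24 + R) = (J + (5 + J))/(-24 + R) = (5 + 2*J)/(-24 + R))
S(a) = 5/54 - a (S(a) = (5 + 2*(-5))/(-24 - 30) - a = (5 - 10)/(-54) - a = -1/54*(-5) - a = 5/54 - a)
-454879 + S(y) = -454879 + (5/54 - 1*42) = -454879 + (5/54 - 42) = -454879 - 2263/54 = -24565729/54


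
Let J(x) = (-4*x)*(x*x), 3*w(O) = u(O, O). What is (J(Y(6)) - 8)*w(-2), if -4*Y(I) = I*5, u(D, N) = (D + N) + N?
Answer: -3359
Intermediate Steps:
u(D, N) = D + 2*N
w(O) = O (w(O) = (O + 2*O)/3 = (3*O)/3 = O)
Y(I) = -5*I/4 (Y(I) = -I*5/4 = -5*I/4)
J(x) = -4*x**3 (J(x) = (-4*x)*x**2 = -4*x**3)
(J(Y(6)) - 8)*w(-2) = (-4*(-5/4*6)**3 - 8)*(-2) = (-4*(-15/2)**3 - 8)*(-2) = (-4*(-3375/8) - 8)*(-2) = (3375/2 - 8)*(-2) = (3359/2)*(-2) = -3359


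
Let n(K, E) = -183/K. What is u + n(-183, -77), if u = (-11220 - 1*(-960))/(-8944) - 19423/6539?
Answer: -925853/1124708 ≈ -0.82319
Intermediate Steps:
u = -2050561/1124708 (u = (-11220 + 960)*(-1/8944) - 19423*1/6539 = -10260*(-1/8944) - 19423/6539 = 2565/2236 - 19423/6539 = -2050561/1124708 ≈ -1.8232)
u + n(-183, -77) = -2050561/1124708 - 183/(-183) = -2050561/1124708 - 183*(-1/183) = -2050561/1124708 + 1 = -925853/1124708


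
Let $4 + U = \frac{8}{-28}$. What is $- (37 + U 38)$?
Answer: $\frac{881}{7} \approx 125.86$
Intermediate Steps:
$U = - \frac{30}{7}$ ($U = -4 + \frac{8}{-28} = -4 + 8 \left(- \frac{1}{28}\right) = -4 - \frac{2}{7} = - \frac{30}{7} \approx -4.2857$)
$- (37 + U 38) = - (37 - \frac{1140}{7}) = \left(-1\right) \left(- \frac{881}{7}\right) = \frac{881}{7}$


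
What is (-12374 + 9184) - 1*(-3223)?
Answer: 33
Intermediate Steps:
(-12374 + 9184) - 1*(-3223) = -3190 + 3223 = 33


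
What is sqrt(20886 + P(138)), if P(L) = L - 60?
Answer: 2*sqrt(5241) ≈ 144.79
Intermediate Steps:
P(L) = -60 + L
sqrt(20886 + P(138)) = sqrt(20886 + (-60 + 138)) = sqrt(20886 + 78) = sqrt(20964) = 2*sqrt(5241)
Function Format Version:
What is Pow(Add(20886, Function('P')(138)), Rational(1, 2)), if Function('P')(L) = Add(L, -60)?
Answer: Mul(2, Pow(5241, Rational(1, 2))) ≈ 144.79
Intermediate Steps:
Function('P')(L) = Add(-60, L)
Pow(Add(20886, Function('P')(138)), Rational(1, 2)) = Pow(Add(20886, Add(-60, 138)), Rational(1, 2)) = Pow(Add(20886, 78), Rational(1, 2)) = Pow(20964, Rational(1, 2)) = Mul(2, Pow(5241, Rational(1, 2)))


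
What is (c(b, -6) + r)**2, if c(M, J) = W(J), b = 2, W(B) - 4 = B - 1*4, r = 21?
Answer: 225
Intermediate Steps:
W(B) = B (W(B) = 4 + (B - 1*4) = 4 + (B - 4) = 4 + (-4 + B) = B)
c(M, J) = J
(c(b, -6) + r)**2 = (-6 + 21)**2 = 15**2 = 225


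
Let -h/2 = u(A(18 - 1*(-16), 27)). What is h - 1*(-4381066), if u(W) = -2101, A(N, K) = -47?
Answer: 4385268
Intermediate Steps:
h = 4202 (h = -2*(-2101) = 4202)
h - 1*(-4381066) = 4202 - 1*(-4381066) = 4202 + 4381066 = 4385268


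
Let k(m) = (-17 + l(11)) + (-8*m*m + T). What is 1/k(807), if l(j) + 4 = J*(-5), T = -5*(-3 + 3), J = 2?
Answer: -1/5210023 ≈ -1.9194e-7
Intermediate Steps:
T = 0 (T = -5*0 = 0)
l(j) = -14 (l(j) = -4 + 2*(-5) = -4 - 10 = -14)
k(m) = -31 - 8*m² (k(m) = (-17 - 14) + (-8*m*m + 0) = -31 + (-8*m² + 0) = -31 - 8*m²)
1/k(807) = 1/(-31 - 8*807²) = 1/(-31 - 8*651249) = 1/(-31 - 5209992) = 1/(-5210023) = -1/5210023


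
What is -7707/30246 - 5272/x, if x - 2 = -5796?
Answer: 19133759/29207554 ≈ 0.65510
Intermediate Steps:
x = -5794 (x = 2 - 5796 = -5794)
-7707/30246 - 5272/x = -7707/30246 - 5272/(-5794) = -7707*1/30246 - 5272*(-1/5794) = -2569/10082 + 2636/2897 = 19133759/29207554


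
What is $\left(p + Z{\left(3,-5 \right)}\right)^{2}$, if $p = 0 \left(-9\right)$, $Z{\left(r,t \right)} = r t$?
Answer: $225$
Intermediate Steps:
$p = 0$
$\left(p + Z{\left(3,-5 \right)}\right)^{2} = \left(0 + 3 \left(-5\right)\right)^{2} = \left(0 - 15\right)^{2} = \left(-15\right)^{2} = 225$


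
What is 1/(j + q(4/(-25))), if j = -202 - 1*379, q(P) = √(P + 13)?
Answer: -14525/8438704 - 5*√321/8438704 ≈ -0.0017319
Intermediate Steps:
q(P) = √(13 + P)
j = -581 (j = -202 - 379 = -581)
1/(j + q(4/(-25))) = 1/(-581 + √(13 + 4/(-25))) = 1/(-581 + √(13 + 4*(-1/25))) = 1/(-581 + √(13 - 4/25)) = 1/(-581 + √(321/25)) = 1/(-581 + √321/5)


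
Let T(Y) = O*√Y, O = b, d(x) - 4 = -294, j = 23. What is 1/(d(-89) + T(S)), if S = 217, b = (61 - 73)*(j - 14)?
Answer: 145/1223494 - 27*√217/611747 ≈ -0.00053165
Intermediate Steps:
d(x) = -290 (d(x) = 4 - 294 = -290)
b = -108 (b = (61 - 73)*(23 - 14) = -12*9 = -108)
O = -108
T(Y) = -108*√Y
1/(d(-89) + T(S)) = 1/(-290 - 108*√217)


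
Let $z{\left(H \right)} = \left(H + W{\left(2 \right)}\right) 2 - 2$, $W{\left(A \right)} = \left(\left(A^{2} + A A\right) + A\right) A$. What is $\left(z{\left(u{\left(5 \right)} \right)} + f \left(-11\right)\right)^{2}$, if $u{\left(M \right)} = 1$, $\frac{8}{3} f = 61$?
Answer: $\frac{2866249}{64} \approx 44785.0$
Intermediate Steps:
$f = \frac{183}{8}$ ($f = \frac{3}{8} \cdot 61 = \frac{183}{8} \approx 22.875$)
$W{\left(A \right)} = A \left(A + 2 A^{2}\right)$ ($W{\left(A \right)} = \left(\left(A^{2} + A^{2}\right) + A\right) A = \left(2 A^{2} + A\right) A = \left(A + 2 A^{2}\right) A = A \left(A + 2 A^{2}\right)$)
$z{\left(H \right)} = 38 + 2 H$ ($z{\left(H \right)} = \left(H + 2^{2} \left(1 + 2 \cdot 2\right)\right) 2 - 2 = \left(H + 4 \left(1 + 4\right)\right) 2 - 2 = \left(H + 4 \cdot 5\right) 2 - 2 = \left(H + 20\right) 2 - 2 = \left(20 + H\right) 2 - 2 = \left(40 + 2 H\right) - 2 = 38 + 2 H$)
$\left(z{\left(u{\left(5 \right)} \right)} + f \left(-11\right)\right)^{2} = \left(\left(38 + 2 \cdot 1\right) + \frac{183}{8} \left(-11\right)\right)^{2} = \left(\left(38 + 2\right) - \frac{2013}{8}\right)^{2} = \left(40 - \frac{2013}{8}\right)^{2} = \left(- \frac{1693}{8}\right)^{2} = \frac{2866249}{64}$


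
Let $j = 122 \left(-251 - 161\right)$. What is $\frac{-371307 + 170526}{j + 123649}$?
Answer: $- \frac{200781}{73385} \approx -2.736$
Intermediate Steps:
$j = -50264$ ($j = 122 \left(-412\right) = -50264$)
$\frac{-371307 + 170526}{j + 123649} = \frac{-371307 + 170526}{-50264 + 123649} = - \frac{200781}{73385}$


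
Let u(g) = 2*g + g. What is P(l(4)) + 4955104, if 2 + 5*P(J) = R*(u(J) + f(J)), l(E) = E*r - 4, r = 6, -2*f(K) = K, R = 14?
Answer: 24776218/5 ≈ 4.9552e+6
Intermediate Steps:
f(K) = -K/2
l(E) = -4 + 6*E (l(E) = E*6 - 4 = 6*E - 4 = -4 + 6*E)
u(g) = 3*g
P(J) = -⅖ + 7*J (P(J) = -⅖ + (14*(3*J - J/2))/5 = -⅖ + (14*(5*J/2))/5 = -⅖ + (35*J)/5 = -⅖ + 7*J)
P(l(4)) + 4955104 = (-⅖ + 7*(-4 + 6*4)) + 4955104 = (-⅖ + 7*(-4 + 24)) + 4955104 = (-⅖ + 7*20) + 4955104 = (-⅖ + 140) + 4955104 = 698/5 + 4955104 = 24776218/5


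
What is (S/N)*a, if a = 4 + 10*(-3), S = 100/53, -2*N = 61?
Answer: 5200/3233 ≈ 1.6084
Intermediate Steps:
N = -61/2 (N = -½*61 = -61/2 ≈ -30.500)
S = 100/53 (S = 100*(1/53) = 100/53 ≈ 1.8868)
a = -26 (a = 4 - 30 = -26)
(S/N)*a = (100/(53*(-61/2)))*(-26) = ((100/53)*(-2/61))*(-26) = -200/3233*(-26) = 5200/3233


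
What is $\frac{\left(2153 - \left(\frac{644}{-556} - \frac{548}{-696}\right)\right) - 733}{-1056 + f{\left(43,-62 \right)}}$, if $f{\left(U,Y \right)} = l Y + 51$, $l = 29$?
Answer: $- \frac{34353091}{67793358} \approx -0.50673$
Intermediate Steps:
$f{\left(U,Y \right)} = 51 + 29 Y$ ($f{\left(U,Y \right)} = 29 Y + 51 = 51 + 29 Y$)
$\frac{\left(2153 - \left(\frac{644}{-556} - \frac{548}{-696}\right)\right) - 733}{-1056 + f{\left(43,-62 \right)}} = \frac{\left(2153 - \left(\frac{644}{-556} - \frac{548}{-696}\right)\right) - 733}{-1056 + \left(51 + 29 \left(-62\right)\right)} = \frac{\left(2153 - \left(644 \left(- \frac{1}{556}\right) - - \frac{137}{174}\right)\right) - 733}{-1056 + \left(51 - 1798\right)} = \frac{\left(2153 - \left(- \frac{161}{139} + \frac{137}{174}\right)\right) - 733}{-1056 - 1747} = \frac{\left(2153 - - \frac{8971}{24186}\right) - 733}{-2803} = \left(\left(2153 + \frac{8971}{24186}\right) - 733\right) \left(- \frac{1}{2803}\right) = \left(\frac{52081429}{24186} - 733\right) \left(- \frac{1}{2803}\right) = \frac{34353091}{24186} \left(- \frac{1}{2803}\right) = - \frac{34353091}{67793358}$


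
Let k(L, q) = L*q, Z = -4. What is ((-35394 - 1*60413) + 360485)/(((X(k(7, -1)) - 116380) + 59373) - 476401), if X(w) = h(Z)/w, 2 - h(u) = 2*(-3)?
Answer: -926373/1866932 ≈ -0.49620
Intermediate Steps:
h(u) = 8 (h(u) = 2 - 2*(-3) = 2 - 1*(-6) = 2 + 6 = 8)
X(w) = 8/w
((-35394 - 1*60413) + 360485)/(((X(k(7, -1)) - 116380) + 59373) - 476401) = ((-35394 - 1*60413) + 360485)/(((8/((7*(-1))) - 116380) + 59373) - 476401) = ((-35394 - 60413) + 360485)/(((8/(-7) - 116380) + 59373) - 476401) = (-95807 + 360485)/(((8*(-⅐) - 116380) + 59373) - 476401) = 264678/(((-8/7 - 116380) + 59373) - 476401) = 264678/((-814668/7 + 59373) - 476401) = 264678/(-399057/7 - 476401) = 264678/(-3733864/7) = 264678*(-7/3733864) = -926373/1866932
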